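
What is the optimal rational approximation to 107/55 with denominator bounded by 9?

Expand x = 107/55 as a continued fraction with the Euclidean algorithm:
  107 = 1*55 + 52, so a_0 = 1.
  55 = 1*52 + 3, so a_1 = 1.
  52 = 17*3 + 1, so a_2 = 17.
  3 = 3*1 + 0, so a_3 = 3.
so x = [1; 1, 17, 3].
Convergents (p_i = a_i*p_{i-1} + p_{i-2}, q_i = a_i*q_{i-1} + q_{i-2} with p_{-2}=0, p_{-1}=1, q_{-2}=1, q_{-1}=0), until the denominator exceeds 9:
  i=0: a_0=1, p_0 = 1*1 + 0 = 1, q_0 = 1*0 + 1 = 1.
  i=1: a_1=1, p_1 = 1*1 + 1 = 2, q_1 = 1*1 + 0 = 1.
  i=2: a_2=17, p_2 = 17*2 + 1 = 35, q_2 = 17*1 + 1 = 18.
q_2 = 18 > 9, so the last convergent with denominator <= 9 is p_1/q_1 = 2/1.
The closest fraction with denominator <= 9 is either p_1/q_1 or the intermediate fraction (k*p_1 + p_0)/(k*q_1 + q_0) with the largest k >= 1 whose denominator stays <= 9; these approach x as k grows, and every other convergent or intermediate fraction in range is farther away.
Largest k: floor((9 - q_0)/q_1) = floor((9 - 1)/1) = 8.
That gives (8*2 + 1)/(8*1 + 1) = 17/9.
Compare the errors: |x - 2/1| = |107*1 - 2*55|/(55*1) = 3/55, and |x - 17/9| = |107*9 - 17*55|/(55*9) = 28/495.
Cross-multiplying, 3*495 = 1485 < 1540 = 28*55, so 3/55 is smaller: the convergent 2/1 is closer to x than 17/9.

2/1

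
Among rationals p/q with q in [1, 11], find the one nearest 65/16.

Expand x = 65/16 as a continued fraction with the Euclidean algorithm:
  65 = 4*16 + 1, so a_0 = 4.
  16 = 16*1 + 0, so a_1 = 16.
so x = [4; 16].
Convergents (p_i = a_i*p_{i-1} + p_{i-2}, q_i = a_i*q_{i-1} + q_{i-2} with p_{-2}=0, p_{-1}=1, q_{-2}=1, q_{-1}=0), until the denominator exceeds 11:
  i=0: a_0=4, p_0 = 4*1 + 0 = 4, q_0 = 4*0 + 1 = 1.
  i=1: a_1=16, p_1 = 16*4 + 1 = 65, q_1 = 16*1 + 0 = 16.
q_1 = 16 > 11, so the last convergent with denominator <= 11 is p_0/q_0 = 4/1.
The closest fraction with denominator <= 11 is either p_0/q_0 or the intermediate fraction (k*p_0 + p_{-1})/(k*q_0 + q_{-1}) with the largest k >= 1 whose denominator stays <= 11; these approach x as k grows, and every other convergent or intermediate fraction in range is farther away.
Largest k: floor((11 - q_{-1})/q_0) = floor((11 - 0)/1) = 11 (using the seeds p_{-1} = 1, q_{-1} = 0).
That gives (11*4 + 1)/(11*1 + 0) = 45/11.
Compare the errors: |x - 4/1| = |65*1 - 4*16|/(16*1) = 1/16, and |x - 45/11| = |65*11 - 45*16|/(16*11) = 5/176.
Cross-multiplying, 5*16 = 80 < 176 = 1*176, so 5/176 is smaller: the intermediate fraction 45/11 is closer to x than 4/1.

45/11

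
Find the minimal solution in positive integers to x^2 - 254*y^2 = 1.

(x, y) = (255, 16)

First expand sqrt(254) as a continued fraction. With x_i = (sqrt(254) + m_i)/d_i and (m_0, d_0) = (0, 1): a_0 = floor(sqrt(254)) = 15, since 15^2 = 225 <= 254 < 256 = 16^2.
Iterate m_{i+1} = d_i*a_i - m_i, d_{i+1} = (254 - m_{i+1}^2)/d_i, a_{i+1} = floor((a_0 + m_{i+1})/d_{i+1}):
  m_1 = 1*15 - 0 = 15, d_1 = (254 - 15^2)/1 = 29/1 = 29, a_1 = floor((15 + 15)/29) = 1.
  m_2 = 29*1 - 15 = 14, d_2 = (254 - 14^2)/29 = 58/29 = 2, a_2 = floor((15 + 14)/2) = 14.
  m_3 = 2*14 - 14 = 14, d_3 = (254 - 14^2)/2 = 58/2 = 29, a_3 = floor((15 + 14)/29) = 1.
  m_4 = 29*1 - 14 = 15, d_4 = (254 - 15^2)/29 = 29/29 = 1, a_4 = floor((15 + 15)/1) = 30.
  m_5 = 1*30 - 15 = 15, d_5 = (254 - 15^2)/1 = 29/1 = 29: (m_5, d_5) = (m_1, d_1) = (15, 29), so from here the quotients repeat a_1, ..., a_4; the period length is 4.
So sqrt(254) = [15; (1, 14, 1, 30)] with period length k = 4.
k is even, so the fundamental solution of x^2 - 254y^2 = 1 is (p_{k-1}, q_{k-1}) = (p_3, q_3); compute convergents through index 3.
Convergents (p_i = a_i*p_{i-1} + p_{i-2}, q_i = a_i*q_{i-1} + q_{i-2} with p_{-2}=0, p_{-1}=1, q_{-2}=1, q_{-1}=0):
  i=0: a_0=15, p_0 = 15*1 + 0 = 15, q_0 = 15*0 + 1 = 1.
  i=1: a_1=1, p_1 = 1*15 + 1 = 16, q_1 = 1*1 + 0 = 1.
  i=2: a_2=14, p_2 = 14*16 + 15 = 239, q_2 = 14*1 + 1 = 15.
  i=3: a_3=1, p_3 = 1*239 + 16 = 255, q_3 = 1*15 + 1 = 16.
Check: 255^2 - 254*16^2 = 65025 - 65024 = 1, so (x, y) = (255, 16) solves the equation, and by the theorem it is the least positive solution.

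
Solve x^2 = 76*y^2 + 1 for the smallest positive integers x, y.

First expand sqrt(76) as a continued fraction. With x_i = (sqrt(76) + m_i)/d_i and (m_0, d_0) = (0, 1): a_0 = floor(sqrt(76)) = 8, since 8^2 = 64 <= 76 < 81 = 9^2.
Iterate m_{i+1} = d_i*a_i - m_i, d_{i+1} = (76 - m_{i+1}^2)/d_i, a_{i+1} = floor((a_0 + m_{i+1})/d_{i+1}):
  m_1 = 1*8 - 0 = 8, d_1 = (76 - 8^2)/1 = 12/1 = 12, a_1 = floor((8 + 8)/12) = 1.
  m_2 = 12*1 - 8 = 4, d_2 = (76 - 4^2)/12 = 60/12 = 5, a_2 = floor((8 + 4)/5) = 2.
  m_3 = 5*2 - 4 = 6, d_3 = (76 - 6^2)/5 = 40/5 = 8, a_3 = floor((8 + 6)/8) = 1.
  m_4 = 8*1 - 6 = 2, d_4 = (76 - 2^2)/8 = 72/8 = 9, a_4 = floor((8 + 2)/9) = 1.
  m_5 = 9*1 - 2 = 7, d_5 = (76 - 7^2)/9 = 27/9 = 3, a_5 = floor((8 + 7)/3) = 5.
  m_6 = 3*5 - 7 = 8, d_6 = (76 - 8^2)/3 = 12/3 = 4, a_6 = floor((8 + 8)/4) = 4.
  m_7 = 4*4 - 8 = 8, d_7 = (76 - 8^2)/4 = 12/4 = 3, a_7 = floor((8 + 8)/3) = 5.
  m_8 = 3*5 - 8 = 7, d_8 = (76 - 7^2)/3 = 27/3 = 9, a_8 = floor((8 + 7)/9) = 1.
  m_9 = 9*1 - 7 = 2, d_9 = (76 - 2^2)/9 = 72/9 = 8, a_9 = floor((8 + 2)/8) = 1.
  m_10 = 8*1 - 2 = 6, d_10 = (76 - 6^2)/8 = 40/8 = 5, a_10 = floor((8 + 6)/5) = 2.
  m_11 = 5*2 - 6 = 4, d_11 = (76 - 4^2)/5 = 60/5 = 12, a_11 = floor((8 + 4)/12) = 1.
  m_12 = 12*1 - 4 = 8, d_12 = (76 - 8^2)/12 = 12/12 = 1, a_12 = floor((8 + 8)/1) = 16.
  m_13 = 1*16 - 8 = 8, d_13 = (76 - 8^2)/1 = 12/1 = 12: (m_13, d_13) = (m_1, d_1) = (8, 12), so from here the quotients repeat a_1, ..., a_12; the period length is 12.
So sqrt(76) = [8; (1, 2, 1, 1, 5, 4, 5, 1, 1, 2, 1, 16)] with period length k = 12.
k is even, so the fundamental solution of x^2 - 76y^2 = 1 is (p_{k-1}, q_{k-1}) = (p_11, q_11); compute convergents through index 11.
Convergents (p_i = a_i*p_{i-1} + p_{i-2}, q_i = a_i*q_{i-1} + q_{i-2} with p_{-2}=0, p_{-1}=1, q_{-2}=1, q_{-1}=0):
  i=0: a_0=8, p_0 = 8*1 + 0 = 8, q_0 = 8*0 + 1 = 1.
  i=1: a_1=1, p_1 = 1*8 + 1 = 9, q_1 = 1*1 + 0 = 1.
  i=2: a_2=2, p_2 = 2*9 + 8 = 26, q_2 = 2*1 + 1 = 3.
  i=3: a_3=1, p_3 = 1*26 + 9 = 35, q_3 = 1*3 + 1 = 4.
  i=4: a_4=1, p_4 = 1*35 + 26 = 61, q_4 = 1*4 + 3 = 7.
  i=5: a_5=5, p_5 = 5*61 + 35 = 340, q_5 = 5*7 + 4 = 39.
  i=6: a_6=4, p_6 = 4*340 + 61 = 1421, q_6 = 4*39 + 7 = 163.
  i=7: a_7=5, p_7 = 5*1421 + 340 = 7445, q_7 = 5*163 + 39 = 854.
  i=8: a_8=1, p_8 = 1*7445 + 1421 = 8866, q_8 = 1*854 + 163 = 1017.
  i=9: a_9=1, p_9 = 1*8866 + 7445 = 16311, q_9 = 1*1017 + 854 = 1871.
  i=10: a_10=2, p_10 = 2*16311 + 8866 = 41488, q_10 = 2*1871 + 1017 = 4759.
  i=11: a_11=1, p_11 = 1*41488 + 16311 = 57799, q_11 = 1*4759 + 1871 = 6630.
Check: 57799^2 - 76*6630^2 = 3340724401 - 3340724400 = 1, so (x, y) = (57799, 6630) solves the equation, and by the theorem it is the least positive solution.

(x, y) = (57799, 6630)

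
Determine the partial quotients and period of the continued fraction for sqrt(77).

[8; (1, 3, 2, 3, 1, 16)]

Write x_i = (sqrt(77) + m_i)/d_i with (m_0, d_0) = (0, 1). a_0 = floor(sqrt(77)) = 8, since 8^2 = 64 <= 77 < 81 = 9^2.
Iterate m_{i+1} = d_i*a_i - m_i, d_{i+1} = (77 - m_{i+1}^2)/d_i, a_{i+1} = floor((a_0 + m_{i+1})/d_{i+1}):
  m_1 = 1*8 - 0 = 8, d_1 = (77 - 8^2)/1 = 13/1 = 13, a_1 = floor((8 + 8)/13) = 1.
  m_2 = 13*1 - 8 = 5, d_2 = (77 - 5^2)/13 = 52/13 = 4, a_2 = floor((8 + 5)/4) = 3.
  m_3 = 4*3 - 5 = 7, d_3 = (77 - 7^2)/4 = 28/4 = 7, a_3 = floor((8 + 7)/7) = 2.
  m_4 = 7*2 - 7 = 7, d_4 = (77 - 7^2)/7 = 28/7 = 4, a_4 = floor((8 + 7)/4) = 3.
  m_5 = 4*3 - 7 = 5, d_5 = (77 - 5^2)/4 = 52/4 = 13, a_5 = floor((8 + 5)/13) = 1.
  m_6 = 13*1 - 5 = 8, d_6 = (77 - 8^2)/13 = 13/13 = 1, a_6 = floor((8 + 8)/1) = 16.
  m_7 = 1*16 - 8 = 8, d_7 = (77 - 8^2)/1 = 13/1 = 13: (m_7, d_7) = (m_1, d_1) = (8, 13), so from here the quotients repeat a_1, ..., a_6; the period length is 6.
Hence the expansion of sqrt(77) is a_0 = 8 followed by the repeating block 1, 3, 2, 3, 1, 16 (period 6).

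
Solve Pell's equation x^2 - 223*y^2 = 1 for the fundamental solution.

First expand sqrt(223) as a continued fraction. With x_i = (sqrt(223) + m_i)/d_i and (m_0, d_0) = (0, 1): a_0 = floor(sqrt(223)) = 14, since 14^2 = 196 <= 223 < 225 = 15^2.
Iterate m_{i+1} = d_i*a_i - m_i, d_{i+1} = (223 - m_{i+1}^2)/d_i, a_{i+1} = floor((a_0 + m_{i+1})/d_{i+1}):
  m_1 = 1*14 - 0 = 14, d_1 = (223 - 14^2)/1 = 27/1 = 27, a_1 = floor((14 + 14)/27) = 1.
  m_2 = 27*1 - 14 = 13, d_2 = (223 - 13^2)/27 = 54/27 = 2, a_2 = floor((14 + 13)/2) = 13.
  m_3 = 2*13 - 13 = 13, d_3 = (223 - 13^2)/2 = 54/2 = 27, a_3 = floor((14 + 13)/27) = 1.
  m_4 = 27*1 - 13 = 14, d_4 = (223 - 14^2)/27 = 27/27 = 1, a_4 = floor((14 + 14)/1) = 28.
  m_5 = 1*28 - 14 = 14, d_5 = (223 - 14^2)/1 = 27/1 = 27: (m_5, d_5) = (m_1, d_1) = (14, 27), so from here the quotients repeat a_1, ..., a_4; the period length is 4.
So sqrt(223) = [14; (1, 13, 1, 28)] with period length k = 4.
k is even, so the fundamental solution of x^2 - 223y^2 = 1 is (p_{k-1}, q_{k-1}) = (p_3, q_3); compute convergents through index 3.
Convergents (p_i = a_i*p_{i-1} + p_{i-2}, q_i = a_i*q_{i-1} + q_{i-2} with p_{-2}=0, p_{-1}=1, q_{-2}=1, q_{-1}=0):
  i=0: a_0=14, p_0 = 14*1 + 0 = 14, q_0 = 14*0 + 1 = 1.
  i=1: a_1=1, p_1 = 1*14 + 1 = 15, q_1 = 1*1 + 0 = 1.
  i=2: a_2=13, p_2 = 13*15 + 14 = 209, q_2 = 13*1 + 1 = 14.
  i=3: a_3=1, p_3 = 1*209 + 15 = 224, q_3 = 1*14 + 1 = 15.
Check: 224^2 - 223*15^2 = 50176 - 50175 = 1, so (x, y) = (224, 15) solves the equation, and by the theorem it is the least positive solution.

(x, y) = (224, 15)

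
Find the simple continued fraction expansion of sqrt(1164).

Write x_i = (sqrt(1164) + m_i)/d_i with (m_0, d_0) = (0, 1). a_0 = floor(sqrt(1164)) = 34, since 34^2 = 1156 <= 1164 < 1225 = 35^2.
Iterate m_{i+1} = d_i*a_i - m_i, d_{i+1} = (1164 - m_{i+1}^2)/d_i, a_{i+1} = floor((a_0 + m_{i+1})/d_{i+1}):
  m_1 = 1*34 - 0 = 34, d_1 = (1164 - 34^2)/1 = 8/1 = 8, a_1 = floor((34 + 34)/8) = 8.
  m_2 = 8*8 - 34 = 30, d_2 = (1164 - 30^2)/8 = 264/8 = 33, a_2 = floor((34 + 30)/33) = 1.
  m_3 = 33*1 - 30 = 3, d_3 = (1164 - 3^2)/33 = 1155/33 = 35, a_3 = floor((34 + 3)/35) = 1.
  m_4 = 35*1 - 3 = 32, d_4 = (1164 - 32^2)/35 = 140/35 = 4, a_4 = floor((34 + 32)/4) = 16.
  m_5 = 4*16 - 32 = 32, d_5 = (1164 - 32^2)/4 = 140/4 = 35, a_5 = floor((34 + 32)/35) = 1.
  m_6 = 35*1 - 32 = 3, d_6 = (1164 - 3^2)/35 = 1155/35 = 33, a_6 = floor((34 + 3)/33) = 1.
  m_7 = 33*1 - 3 = 30, d_7 = (1164 - 30^2)/33 = 264/33 = 8, a_7 = floor((34 + 30)/8) = 8.
  m_8 = 8*8 - 30 = 34, d_8 = (1164 - 34^2)/8 = 8/8 = 1, a_8 = floor((34 + 34)/1) = 68.
  m_9 = 1*68 - 34 = 34, d_9 = (1164 - 34^2)/1 = 8/1 = 8: (m_9, d_9) = (m_1, d_1) = (34, 8), so from here the quotients repeat a_1, ..., a_8; the period length is 8.
Hence the expansion of sqrt(1164) is a_0 = 34 followed by the repeating block 8, 1, 1, 16, 1, 1, 8, 68 (period 8).

[34; (8, 1, 1, 16, 1, 1, 8, 68)]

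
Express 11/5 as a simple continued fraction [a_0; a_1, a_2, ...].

Run the Euclidean algorithm on 11 and 5; the successive quotients are the partial quotients a_0, a_1, ... (each step inverts the fractional part left over by the previous one):
  11 = 2*5 + 1, so a_0 = 2.
  5 = 5*1 + 0, so a_1 = 5.
The remainder reaches 0 after 2 divisions, so the expansion has 2 partial quotients, read off in order.

[2; 5]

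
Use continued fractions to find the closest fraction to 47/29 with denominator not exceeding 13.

13/8

Expand x = 47/29 as a continued fraction with the Euclidean algorithm:
  47 = 1*29 + 18, so a_0 = 1.
  29 = 1*18 + 11, so a_1 = 1.
  18 = 1*11 + 7, so a_2 = 1.
  11 = 1*7 + 4, so a_3 = 1.
  7 = 1*4 + 3, so a_4 = 1.
  4 = 1*3 + 1, so a_5 = 1.
  3 = 3*1 + 0, so a_6 = 3.
so x = [1; 1, 1, 1, 1, 1, 3].
Convergents (p_i = a_i*p_{i-1} + p_{i-2}, q_i = a_i*q_{i-1} + q_{i-2} with p_{-2}=0, p_{-1}=1, q_{-2}=1, q_{-1}=0), until the denominator exceeds 13:
  i=0: a_0=1, p_0 = 1*1 + 0 = 1, q_0 = 1*0 + 1 = 1.
  i=1: a_1=1, p_1 = 1*1 + 1 = 2, q_1 = 1*1 + 0 = 1.
  i=2: a_2=1, p_2 = 1*2 + 1 = 3, q_2 = 1*1 + 1 = 2.
  i=3: a_3=1, p_3 = 1*3 + 2 = 5, q_3 = 1*2 + 1 = 3.
  i=4: a_4=1, p_4 = 1*5 + 3 = 8, q_4 = 1*3 + 2 = 5.
  i=5: a_5=1, p_5 = 1*8 + 5 = 13, q_5 = 1*5 + 3 = 8.
  i=6: a_6=3, p_6 = 3*13 + 8 = 47, q_6 = 3*8 + 5 = 29.
q_6 = 29 > 13, so the last convergent with denominator <= 13 is p_5/q_5 = 13/8.
The closest fraction with denominator <= 13 is either p_5/q_5 or the intermediate fraction (k*p_5 + p_4)/(k*q_5 + q_4) with the largest k >= 1 whose denominator stays <= 13; these approach x as k grows, and every other convergent or intermediate fraction in range is farther away.
Largest k: floor((13 - q_4)/q_5) = floor((13 - 5)/8) = 1.
That gives (1*13 + 8)/(1*8 + 5) = 21/13.
Compare the errors: |x - 13/8| = |47*8 - 13*29|/(29*8) = 1/232, and |x - 21/13| = |47*13 - 21*29|/(29*13) = 2/377.
Cross-multiplying, 1*377 = 377 < 464 = 2*232, so 1/232 is smaller: the convergent 13/8 is closer to x than 21/13.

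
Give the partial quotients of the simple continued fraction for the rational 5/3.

[1; 1, 2]

Run the Euclidean algorithm on 5 and 3; the successive quotients are the partial quotients a_0, a_1, ... (each step inverts the fractional part left over by the previous one):
  5 = 1*3 + 2, so a_0 = 1.
  3 = 1*2 + 1, so a_1 = 1.
  2 = 2*1 + 0, so a_2 = 2.
The remainder reaches 0 after 3 divisions, so the expansion has 3 partial quotients, read off in order.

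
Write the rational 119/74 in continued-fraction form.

[1; 1, 1, 1, 1, 4, 3]

Run the Euclidean algorithm on 119 and 74; the successive quotients are the partial quotients a_0, a_1, ... (each step inverts the fractional part left over by the previous one):
  119 = 1*74 + 45, so a_0 = 1.
  74 = 1*45 + 29, so a_1 = 1.
  45 = 1*29 + 16, so a_2 = 1.
  29 = 1*16 + 13, so a_3 = 1.
  16 = 1*13 + 3, so a_4 = 1.
  13 = 4*3 + 1, so a_5 = 4.
  3 = 3*1 + 0, so a_6 = 3.
The remainder reaches 0 after 7 divisions, so the expansion has 7 partial quotients, read off in order.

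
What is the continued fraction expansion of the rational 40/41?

[0; 1, 40]

Run the Euclidean algorithm on 40 and 41; the successive quotients are the partial quotients a_0, a_1, ... (each step inverts the fractional part left over by the previous one):
  40 = 0*41 + 40, so a_0 = 0.
  41 = 1*40 + 1, so a_1 = 1.
  40 = 40*1 + 0, so a_2 = 40.
The remainder reaches 0 after 3 divisions, so the expansion has 3 partial quotients, read off in order.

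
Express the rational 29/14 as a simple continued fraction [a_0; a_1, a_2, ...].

Run the Euclidean algorithm on 29 and 14; the successive quotients are the partial quotients a_0, a_1, ... (each step inverts the fractional part left over by the previous one):
  29 = 2*14 + 1, so a_0 = 2.
  14 = 14*1 + 0, so a_1 = 14.
The remainder reaches 0 after 2 divisions, so the expansion has 2 partial quotients, read off in order.

[2; 14]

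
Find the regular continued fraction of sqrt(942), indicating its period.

Write x_i = (sqrt(942) + m_i)/d_i with (m_0, d_0) = (0, 1). a_0 = floor(sqrt(942)) = 30, since 30^2 = 900 <= 942 < 961 = 31^2.
Iterate m_{i+1} = d_i*a_i - m_i, d_{i+1} = (942 - m_{i+1}^2)/d_i, a_{i+1} = floor((a_0 + m_{i+1})/d_{i+1}):
  m_1 = 1*30 - 0 = 30, d_1 = (942 - 30^2)/1 = 42/1 = 42, a_1 = floor((30 + 30)/42) = 1.
  m_2 = 42*1 - 30 = 12, d_2 = (942 - 12^2)/42 = 798/42 = 19, a_2 = floor((30 + 12)/19) = 2.
  m_3 = 19*2 - 12 = 26, d_3 = (942 - 26^2)/19 = 266/19 = 14, a_3 = floor((30 + 26)/14) = 4.
  m_4 = 14*4 - 26 = 30, d_4 = (942 - 30^2)/14 = 42/14 = 3, a_4 = floor((30 + 30)/3) = 20.
  m_5 = 3*20 - 30 = 30, d_5 = (942 - 30^2)/3 = 42/3 = 14, a_5 = floor((30 + 30)/14) = 4.
  m_6 = 14*4 - 30 = 26, d_6 = (942 - 26^2)/14 = 266/14 = 19, a_6 = floor((30 + 26)/19) = 2.
  m_7 = 19*2 - 26 = 12, d_7 = (942 - 12^2)/19 = 798/19 = 42, a_7 = floor((30 + 12)/42) = 1.
  m_8 = 42*1 - 12 = 30, d_8 = (942 - 30^2)/42 = 42/42 = 1, a_8 = floor((30 + 30)/1) = 60.
  m_9 = 1*60 - 30 = 30, d_9 = (942 - 30^2)/1 = 42/1 = 42: (m_9, d_9) = (m_1, d_1) = (30, 42), so from here the quotients repeat a_1, ..., a_8; the period length is 8.
Hence the expansion of sqrt(942) is a_0 = 30 followed by the repeating block 1, 2, 4, 20, 4, 2, 1, 60 (period 8).

[30; (1, 2, 4, 20, 4, 2, 1, 60)]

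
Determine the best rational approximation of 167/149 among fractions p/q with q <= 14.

Expand x = 167/149 as a continued fraction with the Euclidean algorithm:
  167 = 1*149 + 18, so a_0 = 1.
  149 = 8*18 + 5, so a_1 = 8.
  18 = 3*5 + 3, so a_2 = 3.
  5 = 1*3 + 2, so a_3 = 1.
  3 = 1*2 + 1, so a_4 = 1.
  2 = 2*1 + 0, so a_5 = 2.
so x = [1; 8, 3, 1, 1, 2].
Convergents (p_i = a_i*p_{i-1} + p_{i-2}, q_i = a_i*q_{i-1} + q_{i-2} with p_{-2}=0, p_{-1}=1, q_{-2}=1, q_{-1}=0), until the denominator exceeds 14:
  i=0: a_0=1, p_0 = 1*1 + 0 = 1, q_0 = 1*0 + 1 = 1.
  i=1: a_1=8, p_1 = 8*1 + 1 = 9, q_1 = 8*1 + 0 = 8.
  i=2: a_2=3, p_2 = 3*9 + 1 = 28, q_2 = 3*8 + 1 = 25.
q_2 = 25 > 14, so the last convergent with denominator <= 14 is p_1/q_1 = 9/8.
The closest fraction with denominator <= 14 is either p_1/q_1 or the intermediate fraction (k*p_1 + p_0)/(k*q_1 + q_0) with the largest k >= 1 whose denominator stays <= 14; these approach x as k grows, and every other convergent or intermediate fraction in range is farther away.
Largest k: floor((14 - q_0)/q_1) = floor((14 - 1)/8) = 1.
That gives (1*9 + 1)/(1*8 + 1) = 10/9.
Compare the errors: |x - 9/8| = |167*8 - 9*149|/(149*8) = 5/1192, and |x - 10/9| = |167*9 - 10*149|/(149*9) = 13/1341.
Cross-multiplying, 5*1341 = 6705 < 15496 = 13*1192, so 5/1192 is smaller: the convergent 9/8 is closer to x than 10/9.

9/8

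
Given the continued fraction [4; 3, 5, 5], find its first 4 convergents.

4/1, 13/3, 69/16, 358/83

Using the convergent recurrence p_i = a_i*p_{i-1} + p_{i-2}, q_i = a_i*q_{i-1} + q_{i-2} with p_{-2}=0, p_{-1}=1, q_{-2}=1, q_{-1}=0:
  i=0: a_0=4, p_0 = 4*1 + 0 = 4, q_0 = 4*0 + 1 = 1.
  i=1: a_1=3, p_1 = 3*4 + 1 = 13, q_1 = 3*1 + 0 = 3.
  i=2: a_2=5, p_2 = 5*13 + 4 = 69, q_2 = 5*3 + 1 = 16.
  i=3: a_3=5, p_3 = 5*69 + 13 = 358, q_3 = 5*16 + 3 = 83.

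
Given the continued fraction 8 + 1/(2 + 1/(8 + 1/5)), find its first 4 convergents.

Using the convergent recurrence p_i = a_i*p_{i-1} + p_{i-2}, q_i = a_i*q_{i-1} + q_{i-2} with p_{-2}=0, p_{-1}=1, q_{-2}=1, q_{-1}=0:
  i=0: a_0=8, p_0 = 8*1 + 0 = 8, q_0 = 8*0 + 1 = 1.
  i=1: a_1=2, p_1 = 2*8 + 1 = 17, q_1 = 2*1 + 0 = 2.
  i=2: a_2=8, p_2 = 8*17 + 8 = 144, q_2 = 8*2 + 1 = 17.
  i=3: a_3=5, p_3 = 5*144 + 17 = 737, q_3 = 5*17 + 2 = 87.

8/1, 17/2, 144/17, 737/87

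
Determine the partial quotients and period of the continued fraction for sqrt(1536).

[39; (5, 4, 1, 2, 3, 19, 3, 2, 1, 4, 5, 78)]

Write x_i = (sqrt(1536) + m_i)/d_i with (m_0, d_0) = (0, 1). a_0 = floor(sqrt(1536)) = 39, since 39^2 = 1521 <= 1536 < 1600 = 40^2.
Iterate m_{i+1} = d_i*a_i - m_i, d_{i+1} = (1536 - m_{i+1}^2)/d_i, a_{i+1} = floor((a_0 + m_{i+1})/d_{i+1}):
  m_1 = 1*39 - 0 = 39, d_1 = (1536 - 39^2)/1 = 15/1 = 15, a_1 = floor((39 + 39)/15) = 5.
  m_2 = 15*5 - 39 = 36, d_2 = (1536 - 36^2)/15 = 240/15 = 16, a_2 = floor((39 + 36)/16) = 4.
  m_3 = 16*4 - 36 = 28, d_3 = (1536 - 28^2)/16 = 752/16 = 47, a_3 = floor((39 + 28)/47) = 1.
  m_4 = 47*1 - 28 = 19, d_4 = (1536 - 19^2)/47 = 1175/47 = 25, a_4 = floor((39 + 19)/25) = 2.
  m_5 = 25*2 - 19 = 31, d_5 = (1536 - 31^2)/25 = 575/25 = 23, a_5 = floor((39 + 31)/23) = 3.
  m_6 = 23*3 - 31 = 38, d_6 = (1536 - 38^2)/23 = 92/23 = 4, a_6 = floor((39 + 38)/4) = 19.
  m_7 = 4*19 - 38 = 38, d_7 = (1536 - 38^2)/4 = 92/4 = 23, a_7 = floor((39 + 38)/23) = 3.
  m_8 = 23*3 - 38 = 31, d_8 = (1536 - 31^2)/23 = 575/23 = 25, a_8 = floor((39 + 31)/25) = 2.
  m_9 = 25*2 - 31 = 19, d_9 = (1536 - 19^2)/25 = 1175/25 = 47, a_9 = floor((39 + 19)/47) = 1.
  m_10 = 47*1 - 19 = 28, d_10 = (1536 - 28^2)/47 = 752/47 = 16, a_10 = floor((39 + 28)/16) = 4.
  m_11 = 16*4 - 28 = 36, d_11 = (1536 - 36^2)/16 = 240/16 = 15, a_11 = floor((39 + 36)/15) = 5.
  m_12 = 15*5 - 36 = 39, d_12 = (1536 - 39^2)/15 = 15/15 = 1, a_12 = floor((39 + 39)/1) = 78.
  m_13 = 1*78 - 39 = 39, d_13 = (1536 - 39^2)/1 = 15/1 = 15: (m_13, d_13) = (m_1, d_1) = (39, 15), so from here the quotients repeat a_1, ..., a_12; the period length is 12.
Hence the expansion of sqrt(1536) is a_0 = 39 followed by the repeating block 5, 4, 1, 2, 3, 19, 3, 2, 1, 4, 5, 78 (period 12).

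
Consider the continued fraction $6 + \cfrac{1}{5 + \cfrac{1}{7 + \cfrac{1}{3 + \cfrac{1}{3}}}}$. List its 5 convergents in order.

Using the convergent recurrence p_i = a_i*p_{i-1} + p_{i-2}, q_i = a_i*q_{i-1} + q_{i-2} with p_{-2}=0, p_{-1}=1, q_{-2}=1, q_{-1}=0:
  i=0: a_0=6, p_0 = 6*1 + 0 = 6, q_0 = 6*0 + 1 = 1.
  i=1: a_1=5, p_1 = 5*6 + 1 = 31, q_1 = 5*1 + 0 = 5.
  i=2: a_2=7, p_2 = 7*31 + 6 = 223, q_2 = 7*5 + 1 = 36.
  i=3: a_3=3, p_3 = 3*223 + 31 = 700, q_3 = 3*36 + 5 = 113.
  i=4: a_4=3, p_4 = 3*700 + 223 = 2323, q_4 = 3*113 + 36 = 375.

6/1, 31/5, 223/36, 700/113, 2323/375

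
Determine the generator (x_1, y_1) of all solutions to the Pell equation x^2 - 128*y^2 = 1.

(x, y) = (577, 51)

First expand sqrt(128) as a continued fraction. With x_i = (sqrt(128) + m_i)/d_i and (m_0, d_0) = (0, 1): a_0 = floor(sqrt(128)) = 11, since 11^2 = 121 <= 128 < 144 = 12^2.
Iterate m_{i+1} = d_i*a_i - m_i, d_{i+1} = (128 - m_{i+1}^2)/d_i, a_{i+1} = floor((a_0 + m_{i+1})/d_{i+1}):
  m_1 = 1*11 - 0 = 11, d_1 = (128 - 11^2)/1 = 7/1 = 7, a_1 = floor((11 + 11)/7) = 3.
  m_2 = 7*3 - 11 = 10, d_2 = (128 - 10^2)/7 = 28/7 = 4, a_2 = floor((11 + 10)/4) = 5.
  m_3 = 4*5 - 10 = 10, d_3 = (128 - 10^2)/4 = 28/4 = 7, a_3 = floor((11 + 10)/7) = 3.
  m_4 = 7*3 - 10 = 11, d_4 = (128 - 11^2)/7 = 7/7 = 1, a_4 = floor((11 + 11)/1) = 22.
  m_5 = 1*22 - 11 = 11, d_5 = (128 - 11^2)/1 = 7/1 = 7: (m_5, d_5) = (m_1, d_1) = (11, 7), so from here the quotients repeat a_1, ..., a_4; the period length is 4.
So sqrt(128) = [11; (3, 5, 3, 22)] with period length k = 4.
k is even, so the fundamental solution of x^2 - 128y^2 = 1 is (p_{k-1}, q_{k-1}) = (p_3, q_3); compute convergents through index 3.
Convergents (p_i = a_i*p_{i-1} + p_{i-2}, q_i = a_i*q_{i-1} + q_{i-2} with p_{-2}=0, p_{-1}=1, q_{-2}=1, q_{-1}=0):
  i=0: a_0=11, p_0 = 11*1 + 0 = 11, q_0 = 11*0 + 1 = 1.
  i=1: a_1=3, p_1 = 3*11 + 1 = 34, q_1 = 3*1 + 0 = 3.
  i=2: a_2=5, p_2 = 5*34 + 11 = 181, q_2 = 5*3 + 1 = 16.
  i=3: a_3=3, p_3 = 3*181 + 34 = 577, q_3 = 3*16 + 3 = 51.
Check: 577^2 - 128*51^2 = 332929 - 332928 = 1, so (x, y) = (577, 51) solves the equation, and by the theorem it is the least positive solution.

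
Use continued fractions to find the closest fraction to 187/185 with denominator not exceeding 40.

1/1

Expand x = 187/185 as a continued fraction with the Euclidean algorithm:
  187 = 1*185 + 2, so a_0 = 1.
  185 = 92*2 + 1, so a_1 = 92.
  2 = 2*1 + 0, so a_2 = 2.
so x = [1; 92, 2].
Convergents (p_i = a_i*p_{i-1} + p_{i-2}, q_i = a_i*q_{i-1} + q_{i-2} with p_{-2}=0, p_{-1}=1, q_{-2}=1, q_{-1}=0), until the denominator exceeds 40:
  i=0: a_0=1, p_0 = 1*1 + 0 = 1, q_0 = 1*0 + 1 = 1.
  i=1: a_1=92, p_1 = 92*1 + 1 = 93, q_1 = 92*1 + 0 = 92.
q_1 = 92 > 40, so the last convergent with denominator <= 40 is p_0/q_0 = 1/1.
The closest fraction with denominator <= 40 is either p_0/q_0 or the intermediate fraction (k*p_0 + p_{-1})/(k*q_0 + q_{-1}) with the largest k >= 1 whose denominator stays <= 40; these approach x as k grows, and every other convergent or intermediate fraction in range is farther away.
Largest k: floor((40 - q_{-1})/q_0) = floor((40 - 0)/1) = 40 (using the seeds p_{-1} = 1, q_{-1} = 0).
That gives (40*1 + 1)/(40*1 + 0) = 41/40.
Compare the errors: |x - 1/1| = |187*1 - 1*185|/(185*1) = 2/185, and |x - 41/40| = |187*40 - 41*185|/(185*40) = 105/7400.
Cross-multiplying, 2*7400 = 14800 < 19425 = 105*185, so 2/185 is smaller: the convergent 1/1 is closer to x than 41/40.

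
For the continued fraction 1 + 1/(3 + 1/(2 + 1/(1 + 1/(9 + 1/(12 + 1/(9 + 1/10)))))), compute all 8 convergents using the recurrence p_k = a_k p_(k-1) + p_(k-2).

1/1, 4/3, 9/7, 13/10, 126/97, 1525/1174, 13851/10663, 140035/107804

Using the convergent recurrence p_i = a_i*p_{i-1} + p_{i-2}, q_i = a_i*q_{i-1} + q_{i-2} with p_{-2}=0, p_{-1}=1, q_{-2}=1, q_{-1}=0:
  i=0: a_0=1, p_0 = 1*1 + 0 = 1, q_0 = 1*0 + 1 = 1.
  i=1: a_1=3, p_1 = 3*1 + 1 = 4, q_1 = 3*1 + 0 = 3.
  i=2: a_2=2, p_2 = 2*4 + 1 = 9, q_2 = 2*3 + 1 = 7.
  i=3: a_3=1, p_3 = 1*9 + 4 = 13, q_3 = 1*7 + 3 = 10.
  i=4: a_4=9, p_4 = 9*13 + 9 = 126, q_4 = 9*10 + 7 = 97.
  i=5: a_5=12, p_5 = 12*126 + 13 = 1525, q_5 = 12*97 + 10 = 1174.
  i=6: a_6=9, p_6 = 9*1525 + 126 = 13851, q_6 = 9*1174 + 97 = 10663.
  i=7: a_7=10, p_7 = 10*13851 + 1525 = 140035, q_7 = 10*10663 + 1174 = 107804.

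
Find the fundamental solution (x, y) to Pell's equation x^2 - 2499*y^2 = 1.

(x, y) = (50, 1)

First expand sqrt(2499) as a continued fraction. With x_i = (sqrt(2499) + m_i)/d_i and (m_0, d_0) = (0, 1): a_0 = floor(sqrt(2499)) = 49, since 49^2 = 2401 <= 2499 < 2500 = 50^2.
Iterate m_{i+1} = d_i*a_i - m_i, d_{i+1} = (2499 - m_{i+1}^2)/d_i, a_{i+1} = floor((a_0 + m_{i+1})/d_{i+1}):
  m_1 = 1*49 - 0 = 49, d_1 = (2499 - 49^2)/1 = 98/1 = 98, a_1 = floor((49 + 49)/98) = 1.
  m_2 = 98*1 - 49 = 49, d_2 = (2499 - 49^2)/98 = 98/98 = 1, a_2 = floor((49 + 49)/1) = 98.
  m_3 = 1*98 - 49 = 49, d_3 = (2499 - 49^2)/1 = 98/1 = 98: (m_3, d_3) = (m_1, d_1) = (49, 98), so from here the quotients repeat a_1, a_2; the period length is 2.
So sqrt(2499) = [49; (1, 98)] with period length k = 2.
k is even, so the fundamental solution of x^2 - 2499y^2 = 1 is (p_{k-1}, q_{k-1}) = (p_1, q_1); compute convergents through index 1.
Convergents (p_i = a_i*p_{i-1} + p_{i-2}, q_i = a_i*q_{i-1} + q_{i-2} with p_{-2}=0, p_{-1}=1, q_{-2}=1, q_{-1}=0):
  i=0: a_0=49, p_0 = 49*1 + 0 = 49, q_0 = 49*0 + 1 = 1.
  i=1: a_1=1, p_1 = 1*49 + 1 = 50, q_1 = 1*1 + 0 = 1.
Check: 50^2 - 2499*1^2 = 2500 - 2499 = 1, so (x, y) = (50, 1) solves the equation, and by the theorem it is the least positive solution.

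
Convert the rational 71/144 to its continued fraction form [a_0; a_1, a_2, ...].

[0; 2, 35, 2]

Run the Euclidean algorithm on 71 and 144; the successive quotients are the partial quotients a_0, a_1, ... (each step inverts the fractional part left over by the previous one):
  71 = 0*144 + 71, so a_0 = 0.
  144 = 2*71 + 2, so a_1 = 2.
  71 = 35*2 + 1, so a_2 = 35.
  2 = 2*1 + 0, so a_3 = 2.
The remainder reaches 0 after 4 divisions, so the expansion has 4 partial quotients, read off in order.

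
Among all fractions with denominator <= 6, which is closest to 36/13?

11/4

Expand x = 36/13 as a continued fraction with the Euclidean algorithm:
  36 = 2*13 + 10, so a_0 = 2.
  13 = 1*10 + 3, so a_1 = 1.
  10 = 3*3 + 1, so a_2 = 3.
  3 = 3*1 + 0, so a_3 = 3.
so x = [2; 1, 3, 3].
Convergents (p_i = a_i*p_{i-1} + p_{i-2}, q_i = a_i*q_{i-1} + q_{i-2} with p_{-2}=0, p_{-1}=1, q_{-2}=1, q_{-1}=0), until the denominator exceeds 6:
  i=0: a_0=2, p_0 = 2*1 + 0 = 2, q_0 = 2*0 + 1 = 1.
  i=1: a_1=1, p_1 = 1*2 + 1 = 3, q_1 = 1*1 + 0 = 1.
  i=2: a_2=3, p_2 = 3*3 + 2 = 11, q_2 = 3*1 + 1 = 4.
  i=3: a_3=3, p_3 = 3*11 + 3 = 36, q_3 = 3*4 + 1 = 13.
q_3 = 13 > 6, so the last convergent with denominator <= 6 is p_2/q_2 = 11/4.
The closest fraction with denominator <= 6 is either p_2/q_2 or the intermediate fraction (k*p_2 + p_1)/(k*q_2 + q_1) with the largest k >= 1 whose denominator stays <= 6; these approach x as k grows, and every other convergent or intermediate fraction in range is farther away.
Largest k: floor((6 - q_1)/q_2) = floor((6 - 1)/4) = 1.
That gives (1*11 + 3)/(1*4 + 1) = 14/5.
Compare the errors: |x - 11/4| = |36*4 - 11*13|/(13*4) = 1/52, and |x - 14/5| = |36*5 - 14*13|/(13*5) = 2/65.
Cross-multiplying, 1*65 = 65 < 104 = 2*52, so 1/52 is smaller: the convergent 11/4 is closer to x than 14/5.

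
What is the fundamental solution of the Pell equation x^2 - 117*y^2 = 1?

First expand sqrt(117) as a continued fraction. With x_i = (sqrt(117) + m_i)/d_i and (m_0, d_0) = (0, 1): a_0 = floor(sqrt(117)) = 10, since 10^2 = 100 <= 117 < 121 = 11^2.
Iterate m_{i+1} = d_i*a_i - m_i, d_{i+1} = (117 - m_{i+1}^2)/d_i, a_{i+1} = floor((a_0 + m_{i+1})/d_{i+1}):
  m_1 = 1*10 - 0 = 10, d_1 = (117 - 10^2)/1 = 17/1 = 17, a_1 = floor((10 + 10)/17) = 1.
  m_2 = 17*1 - 10 = 7, d_2 = (117 - 7^2)/17 = 68/17 = 4, a_2 = floor((10 + 7)/4) = 4.
  m_3 = 4*4 - 7 = 9, d_3 = (117 - 9^2)/4 = 36/4 = 9, a_3 = floor((10 + 9)/9) = 2.
  m_4 = 9*2 - 9 = 9, d_4 = (117 - 9^2)/9 = 36/9 = 4, a_4 = floor((10 + 9)/4) = 4.
  m_5 = 4*4 - 9 = 7, d_5 = (117 - 7^2)/4 = 68/4 = 17, a_5 = floor((10 + 7)/17) = 1.
  m_6 = 17*1 - 7 = 10, d_6 = (117 - 10^2)/17 = 17/17 = 1, a_6 = floor((10 + 10)/1) = 20.
  m_7 = 1*20 - 10 = 10, d_7 = (117 - 10^2)/1 = 17/1 = 17: (m_7, d_7) = (m_1, d_1) = (10, 17), so from here the quotients repeat a_1, ..., a_6; the period length is 6.
So sqrt(117) = [10; (1, 4, 2, 4, 1, 20)] with period length k = 6.
k is even, so the fundamental solution of x^2 - 117y^2 = 1 is (p_{k-1}, q_{k-1}) = (p_5, q_5); compute convergents through index 5.
Convergents (p_i = a_i*p_{i-1} + p_{i-2}, q_i = a_i*q_{i-1} + q_{i-2} with p_{-2}=0, p_{-1}=1, q_{-2}=1, q_{-1}=0):
  i=0: a_0=10, p_0 = 10*1 + 0 = 10, q_0 = 10*0 + 1 = 1.
  i=1: a_1=1, p_1 = 1*10 + 1 = 11, q_1 = 1*1 + 0 = 1.
  i=2: a_2=4, p_2 = 4*11 + 10 = 54, q_2 = 4*1 + 1 = 5.
  i=3: a_3=2, p_3 = 2*54 + 11 = 119, q_3 = 2*5 + 1 = 11.
  i=4: a_4=4, p_4 = 4*119 + 54 = 530, q_4 = 4*11 + 5 = 49.
  i=5: a_5=1, p_5 = 1*530 + 119 = 649, q_5 = 1*49 + 11 = 60.
Check: 649^2 - 117*60^2 = 421201 - 421200 = 1, so (x, y) = (649, 60) solves the equation, and by the theorem it is the least positive solution.

(x, y) = (649, 60)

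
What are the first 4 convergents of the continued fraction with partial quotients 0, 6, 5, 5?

0/1, 1/6, 5/31, 26/161

Using the convergent recurrence p_i = a_i*p_{i-1} + p_{i-2}, q_i = a_i*q_{i-1} + q_{i-2} with p_{-2}=0, p_{-1}=1, q_{-2}=1, q_{-1}=0:
  i=0: a_0=0, p_0 = 0*1 + 0 = 0, q_0 = 0*0 + 1 = 1.
  i=1: a_1=6, p_1 = 6*0 + 1 = 1, q_1 = 6*1 + 0 = 6.
  i=2: a_2=5, p_2 = 5*1 + 0 = 5, q_2 = 5*6 + 1 = 31.
  i=3: a_3=5, p_3 = 5*5 + 1 = 26, q_3 = 5*31 + 6 = 161.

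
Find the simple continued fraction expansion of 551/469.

[1; 5, 1, 2, 1, 1, 3, 3]

Run the Euclidean algorithm on 551 and 469; the successive quotients are the partial quotients a_0, a_1, ... (each step inverts the fractional part left over by the previous one):
  551 = 1*469 + 82, so a_0 = 1.
  469 = 5*82 + 59, so a_1 = 5.
  82 = 1*59 + 23, so a_2 = 1.
  59 = 2*23 + 13, so a_3 = 2.
  23 = 1*13 + 10, so a_4 = 1.
  13 = 1*10 + 3, so a_5 = 1.
  10 = 3*3 + 1, so a_6 = 3.
  3 = 3*1 + 0, so a_7 = 3.
The remainder reaches 0 after 8 divisions, so the expansion has 8 partial quotients, read off in order.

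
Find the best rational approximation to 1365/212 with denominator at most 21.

Expand x = 1365/212 as a continued fraction with the Euclidean algorithm:
  1365 = 6*212 + 93, so a_0 = 6.
  212 = 2*93 + 26, so a_1 = 2.
  93 = 3*26 + 15, so a_2 = 3.
  26 = 1*15 + 11, so a_3 = 1.
  15 = 1*11 + 4, so a_4 = 1.
  11 = 2*4 + 3, so a_5 = 2.
  4 = 1*3 + 1, so a_6 = 1.
  3 = 3*1 + 0, so a_7 = 3.
so x = [6; 2, 3, 1, 1, 2, 1, 3].
Convergents (p_i = a_i*p_{i-1} + p_{i-2}, q_i = a_i*q_{i-1} + q_{i-2} with p_{-2}=0, p_{-1}=1, q_{-2}=1, q_{-1}=0), until the denominator exceeds 21:
  i=0: a_0=6, p_0 = 6*1 + 0 = 6, q_0 = 6*0 + 1 = 1.
  i=1: a_1=2, p_1 = 2*6 + 1 = 13, q_1 = 2*1 + 0 = 2.
  i=2: a_2=3, p_2 = 3*13 + 6 = 45, q_2 = 3*2 + 1 = 7.
  i=3: a_3=1, p_3 = 1*45 + 13 = 58, q_3 = 1*7 + 2 = 9.
  i=4: a_4=1, p_4 = 1*58 + 45 = 103, q_4 = 1*9 + 7 = 16.
  i=5: a_5=2, p_5 = 2*103 + 58 = 264, q_5 = 2*16 + 9 = 41.
q_5 = 41 > 21, so the last convergent with denominator <= 21 is p_4/q_4 = 103/16.
The closest fraction with denominator <= 21 is either p_4/q_4 or the intermediate fraction (k*p_4 + p_3)/(k*q_4 + q_3) with the largest k >= 1 whose denominator stays <= 21; these approach x as k grows, and every other convergent or intermediate fraction in range is farther away.
Largest k: floor((21 - q_3)/q_4) = floor((21 - 9)/16) = 0.
Since k = 0, no intermediate fraction beyond p_4/q_4 has denominator <= 21, so the convergent 103/16 is the closest (its error is |1365*16 - 103*212|/(212*16) = 4/3392).

103/16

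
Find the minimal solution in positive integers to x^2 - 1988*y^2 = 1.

First expand sqrt(1988) as a continued fraction. With x_i = (sqrt(1988) + m_i)/d_i and (m_0, d_0) = (0, 1): a_0 = floor(sqrt(1988)) = 44, since 44^2 = 1936 <= 1988 < 2025 = 45^2.
Iterate m_{i+1} = d_i*a_i - m_i, d_{i+1} = (1988 - m_{i+1}^2)/d_i, a_{i+1} = floor((a_0 + m_{i+1})/d_{i+1}):
  m_1 = 1*44 - 0 = 44, d_1 = (1988 - 44^2)/1 = 52/1 = 52, a_1 = floor((44 + 44)/52) = 1.
  m_2 = 52*1 - 44 = 8, d_2 = (1988 - 8^2)/52 = 1924/52 = 37, a_2 = floor((44 + 8)/37) = 1.
  m_3 = 37*1 - 8 = 29, d_3 = (1988 - 29^2)/37 = 1147/37 = 31, a_3 = floor((44 + 29)/31) = 2.
  m_4 = 31*2 - 29 = 33, d_4 = (1988 - 33^2)/31 = 899/31 = 29, a_4 = floor((44 + 33)/29) = 2.
  m_5 = 29*2 - 33 = 25, d_5 = (1988 - 25^2)/29 = 1363/29 = 47, a_5 = floor((44 + 25)/47) = 1.
  m_6 = 47*1 - 25 = 22, d_6 = (1988 - 22^2)/47 = 1504/47 = 32, a_6 = floor((44 + 22)/32) = 2.
  m_7 = 32*2 - 22 = 42, d_7 = (1988 - 42^2)/32 = 224/32 = 7, a_7 = floor((44 + 42)/7) = 12.
  m_8 = 7*12 - 42 = 42, d_8 = (1988 - 42^2)/7 = 224/7 = 32, a_8 = floor((44 + 42)/32) = 2.
  m_9 = 32*2 - 42 = 22, d_9 = (1988 - 22^2)/32 = 1504/32 = 47, a_9 = floor((44 + 22)/47) = 1.
  m_10 = 47*1 - 22 = 25, d_10 = (1988 - 25^2)/47 = 1363/47 = 29, a_10 = floor((44 + 25)/29) = 2.
  m_11 = 29*2 - 25 = 33, d_11 = (1988 - 33^2)/29 = 899/29 = 31, a_11 = floor((44 + 33)/31) = 2.
  m_12 = 31*2 - 33 = 29, d_12 = (1988 - 29^2)/31 = 1147/31 = 37, a_12 = floor((44 + 29)/37) = 1.
  m_13 = 37*1 - 29 = 8, d_13 = (1988 - 8^2)/37 = 1924/37 = 52, a_13 = floor((44 + 8)/52) = 1.
  m_14 = 52*1 - 8 = 44, d_14 = (1988 - 44^2)/52 = 52/52 = 1, a_14 = floor((44 + 44)/1) = 88.
  m_15 = 1*88 - 44 = 44, d_15 = (1988 - 44^2)/1 = 52/1 = 52: (m_15, d_15) = (m_1, d_1) = (44, 52), so from here the quotients repeat a_1, ..., a_14; the period length is 14.
So sqrt(1988) = [44; (1, 1, 2, 2, 1, 2, 12, 2, 1, 2, 2, 1, 1, 88)] with period length k = 14.
k is even, so the fundamental solution of x^2 - 1988y^2 = 1 is (p_{k-1}, q_{k-1}) = (p_13, q_13); compute convergents through index 13.
Convergents (p_i = a_i*p_{i-1} + p_{i-2}, q_i = a_i*q_{i-1} + q_{i-2} with p_{-2}=0, p_{-1}=1, q_{-2}=1, q_{-1}=0):
  i=0: a_0=44, p_0 = 44*1 + 0 = 44, q_0 = 44*0 + 1 = 1.
  i=1: a_1=1, p_1 = 1*44 + 1 = 45, q_1 = 1*1 + 0 = 1.
  i=2: a_2=1, p_2 = 1*45 + 44 = 89, q_2 = 1*1 + 1 = 2.
  i=3: a_3=2, p_3 = 2*89 + 45 = 223, q_3 = 2*2 + 1 = 5.
  i=4: a_4=2, p_4 = 2*223 + 89 = 535, q_4 = 2*5 + 2 = 12.
  i=5: a_5=1, p_5 = 1*535 + 223 = 758, q_5 = 1*12 + 5 = 17.
  i=6: a_6=2, p_6 = 2*758 + 535 = 2051, q_6 = 2*17 + 12 = 46.
  i=7: a_7=12, p_7 = 12*2051 + 758 = 25370, q_7 = 12*46 + 17 = 569.
  i=8: a_8=2, p_8 = 2*25370 + 2051 = 52791, q_8 = 2*569 + 46 = 1184.
  i=9: a_9=1, p_9 = 1*52791 + 25370 = 78161, q_9 = 1*1184 + 569 = 1753.
  i=10: a_10=2, p_10 = 2*78161 + 52791 = 209113, q_10 = 2*1753 + 1184 = 4690.
  i=11: a_11=2, p_11 = 2*209113 + 78161 = 496387, q_11 = 2*4690 + 1753 = 11133.
  i=12: a_12=1, p_12 = 1*496387 + 209113 = 705500, q_12 = 1*11133 + 4690 = 15823.
  i=13: a_13=1, p_13 = 1*705500 + 496387 = 1201887, q_13 = 1*15823 + 11133 = 26956.
Check: 1201887^2 - 1988*26956^2 = 1444532360769 - 1444532360768 = 1, so (x, y) = (1201887, 26956) solves the equation, and by the theorem it is the least positive solution.

(x, y) = (1201887, 26956)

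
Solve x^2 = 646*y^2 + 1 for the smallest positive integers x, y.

(x, y) = (305, 12)

First expand sqrt(646) as a continued fraction. With x_i = (sqrt(646) + m_i)/d_i and (m_0, d_0) = (0, 1): a_0 = floor(sqrt(646)) = 25, since 25^2 = 625 <= 646 < 676 = 26^2.
Iterate m_{i+1} = d_i*a_i - m_i, d_{i+1} = (646 - m_{i+1}^2)/d_i, a_{i+1} = floor((a_0 + m_{i+1})/d_{i+1}):
  m_1 = 1*25 - 0 = 25, d_1 = (646 - 25^2)/1 = 21/1 = 21, a_1 = floor((25 + 25)/21) = 2.
  m_2 = 21*2 - 25 = 17, d_2 = (646 - 17^2)/21 = 357/21 = 17, a_2 = floor((25 + 17)/17) = 2.
  m_3 = 17*2 - 17 = 17, d_3 = (646 - 17^2)/17 = 357/17 = 21, a_3 = floor((25 + 17)/21) = 2.
  m_4 = 21*2 - 17 = 25, d_4 = (646 - 25^2)/21 = 21/21 = 1, a_4 = floor((25 + 25)/1) = 50.
  m_5 = 1*50 - 25 = 25, d_5 = (646 - 25^2)/1 = 21/1 = 21: (m_5, d_5) = (m_1, d_1) = (25, 21), so from here the quotients repeat a_1, ..., a_4; the period length is 4.
So sqrt(646) = [25; (2, 2, 2, 50)] with period length k = 4.
k is even, so the fundamental solution of x^2 - 646y^2 = 1 is (p_{k-1}, q_{k-1}) = (p_3, q_3); compute convergents through index 3.
Convergents (p_i = a_i*p_{i-1} + p_{i-2}, q_i = a_i*q_{i-1} + q_{i-2} with p_{-2}=0, p_{-1}=1, q_{-2}=1, q_{-1}=0):
  i=0: a_0=25, p_0 = 25*1 + 0 = 25, q_0 = 25*0 + 1 = 1.
  i=1: a_1=2, p_1 = 2*25 + 1 = 51, q_1 = 2*1 + 0 = 2.
  i=2: a_2=2, p_2 = 2*51 + 25 = 127, q_2 = 2*2 + 1 = 5.
  i=3: a_3=2, p_3 = 2*127 + 51 = 305, q_3 = 2*5 + 2 = 12.
Check: 305^2 - 646*12^2 = 93025 - 93024 = 1, so (x, y) = (305, 12) solves the equation, and by the theorem it is the least positive solution.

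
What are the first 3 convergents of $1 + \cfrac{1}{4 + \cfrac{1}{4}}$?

1/1, 5/4, 21/17

Using the convergent recurrence p_i = a_i*p_{i-1} + p_{i-2}, q_i = a_i*q_{i-1} + q_{i-2} with p_{-2}=0, p_{-1}=1, q_{-2}=1, q_{-1}=0:
  i=0: a_0=1, p_0 = 1*1 + 0 = 1, q_0 = 1*0 + 1 = 1.
  i=1: a_1=4, p_1 = 4*1 + 1 = 5, q_1 = 4*1 + 0 = 4.
  i=2: a_2=4, p_2 = 4*5 + 1 = 21, q_2 = 4*4 + 1 = 17.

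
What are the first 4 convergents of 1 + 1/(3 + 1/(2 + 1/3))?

Using the convergent recurrence p_i = a_i*p_{i-1} + p_{i-2}, q_i = a_i*q_{i-1} + q_{i-2} with p_{-2}=0, p_{-1}=1, q_{-2}=1, q_{-1}=0:
  i=0: a_0=1, p_0 = 1*1 + 0 = 1, q_0 = 1*0 + 1 = 1.
  i=1: a_1=3, p_1 = 3*1 + 1 = 4, q_1 = 3*1 + 0 = 3.
  i=2: a_2=2, p_2 = 2*4 + 1 = 9, q_2 = 2*3 + 1 = 7.
  i=3: a_3=3, p_3 = 3*9 + 4 = 31, q_3 = 3*7 + 3 = 24.

1/1, 4/3, 9/7, 31/24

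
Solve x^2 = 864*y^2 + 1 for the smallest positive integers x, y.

First expand sqrt(864) as a continued fraction. With x_i = (sqrt(864) + m_i)/d_i and (m_0, d_0) = (0, 1): a_0 = floor(sqrt(864)) = 29, since 29^2 = 841 <= 864 < 900 = 30^2.
Iterate m_{i+1} = d_i*a_i - m_i, d_{i+1} = (864 - m_{i+1}^2)/d_i, a_{i+1} = floor((a_0 + m_{i+1})/d_{i+1}):
  m_1 = 1*29 - 0 = 29, d_1 = (864 - 29^2)/1 = 23/1 = 23, a_1 = floor((29 + 29)/23) = 2.
  m_2 = 23*2 - 29 = 17, d_2 = (864 - 17^2)/23 = 575/23 = 25, a_2 = floor((29 + 17)/25) = 1.
  m_3 = 25*1 - 17 = 8, d_3 = (864 - 8^2)/25 = 800/25 = 32, a_3 = floor((29 + 8)/32) = 1.
  m_4 = 32*1 - 8 = 24, d_4 = (864 - 24^2)/32 = 288/32 = 9, a_4 = floor((29 + 24)/9) = 5.
  m_5 = 9*5 - 24 = 21, d_5 = (864 - 21^2)/9 = 423/9 = 47, a_5 = floor((29 + 21)/47) = 1.
  m_6 = 47*1 - 21 = 26, d_6 = (864 - 26^2)/47 = 188/47 = 4, a_6 = floor((29 + 26)/4) = 13.
  m_7 = 4*13 - 26 = 26, d_7 = (864 - 26^2)/4 = 188/4 = 47, a_7 = floor((29 + 26)/47) = 1.
  m_8 = 47*1 - 26 = 21, d_8 = (864 - 21^2)/47 = 423/47 = 9, a_8 = floor((29 + 21)/9) = 5.
  m_9 = 9*5 - 21 = 24, d_9 = (864 - 24^2)/9 = 288/9 = 32, a_9 = floor((29 + 24)/32) = 1.
  m_10 = 32*1 - 24 = 8, d_10 = (864 - 8^2)/32 = 800/32 = 25, a_10 = floor((29 + 8)/25) = 1.
  m_11 = 25*1 - 8 = 17, d_11 = (864 - 17^2)/25 = 575/25 = 23, a_11 = floor((29 + 17)/23) = 2.
  m_12 = 23*2 - 17 = 29, d_12 = (864 - 29^2)/23 = 23/23 = 1, a_12 = floor((29 + 29)/1) = 58.
  m_13 = 1*58 - 29 = 29, d_13 = (864 - 29^2)/1 = 23/1 = 23: (m_13, d_13) = (m_1, d_1) = (29, 23), so from here the quotients repeat a_1, ..., a_12; the period length is 12.
So sqrt(864) = [29; (2, 1, 1, 5, 1, 13, 1, 5, 1, 1, 2, 58)] with period length k = 12.
k is even, so the fundamental solution of x^2 - 864y^2 = 1 is (p_{k-1}, q_{k-1}) = (p_11, q_11); compute convergents through index 11.
Convergents (p_i = a_i*p_{i-1} + p_{i-2}, q_i = a_i*q_{i-1} + q_{i-2} with p_{-2}=0, p_{-1}=1, q_{-2}=1, q_{-1}=0):
  i=0: a_0=29, p_0 = 29*1 + 0 = 29, q_0 = 29*0 + 1 = 1.
  i=1: a_1=2, p_1 = 2*29 + 1 = 59, q_1 = 2*1 + 0 = 2.
  i=2: a_2=1, p_2 = 1*59 + 29 = 88, q_2 = 1*2 + 1 = 3.
  i=3: a_3=1, p_3 = 1*88 + 59 = 147, q_3 = 1*3 + 2 = 5.
  i=4: a_4=5, p_4 = 5*147 + 88 = 823, q_4 = 5*5 + 3 = 28.
  i=5: a_5=1, p_5 = 1*823 + 147 = 970, q_5 = 1*28 + 5 = 33.
  i=6: a_6=13, p_6 = 13*970 + 823 = 13433, q_6 = 13*33 + 28 = 457.
  i=7: a_7=1, p_7 = 1*13433 + 970 = 14403, q_7 = 1*457 + 33 = 490.
  i=8: a_8=5, p_8 = 5*14403 + 13433 = 85448, q_8 = 5*490 + 457 = 2907.
  i=9: a_9=1, p_9 = 1*85448 + 14403 = 99851, q_9 = 1*2907 + 490 = 3397.
  i=10: a_10=1, p_10 = 1*99851 + 85448 = 185299, q_10 = 1*3397 + 2907 = 6304.
  i=11: a_11=2, p_11 = 2*185299 + 99851 = 470449, q_11 = 2*6304 + 3397 = 16005.
Check: 470449^2 - 864*16005^2 = 221322261601 - 221322261600 = 1, so (x, y) = (470449, 16005) solves the equation, and by the theorem it is the least positive solution.

(x, y) = (470449, 16005)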